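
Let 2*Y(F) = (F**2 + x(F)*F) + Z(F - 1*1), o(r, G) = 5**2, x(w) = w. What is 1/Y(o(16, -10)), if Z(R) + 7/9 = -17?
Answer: 9/5545 ≈ 0.0016231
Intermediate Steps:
Z(R) = -160/9 (Z(R) = -7/9 - 17 = -160/9)
o(r, G) = 25
Y(F) = -80/9 + F**2 (Y(F) = ((F**2 + F*F) - 160/9)/2 = ((F**2 + F**2) - 160/9)/2 = (2*F**2 - 160/9)/2 = (-160/9 + 2*F**2)/2 = -80/9 + F**2)
1/Y(o(16, -10)) = 1/(-80/9 + 25**2) = 1/(-80/9 + 625) = 1/(5545/9) = 9/5545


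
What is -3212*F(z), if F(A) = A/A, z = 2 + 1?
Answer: -3212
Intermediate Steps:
z = 3
F(A) = 1
-3212*F(z) = -3212*1 = -3212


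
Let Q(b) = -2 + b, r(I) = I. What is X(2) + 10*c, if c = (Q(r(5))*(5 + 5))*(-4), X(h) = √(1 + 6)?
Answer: -1200 + √7 ≈ -1197.4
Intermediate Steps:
X(h) = √7
c = -120 (c = ((-2 + 5)*(5 + 5))*(-4) = (3*10)*(-4) = 30*(-4) = -120)
X(2) + 10*c = √7 + 10*(-120) = √7 - 1200 = -1200 + √7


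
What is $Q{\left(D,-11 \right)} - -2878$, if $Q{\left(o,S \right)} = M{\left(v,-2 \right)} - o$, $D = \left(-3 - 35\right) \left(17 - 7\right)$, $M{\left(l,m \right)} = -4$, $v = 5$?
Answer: $3254$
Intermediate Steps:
$D = -380$ ($D = \left(-38\right) 10 = -380$)
$Q{\left(o,S \right)} = -4 - o$
$Q{\left(D,-11 \right)} - -2878 = \left(-4 - -380\right) - -2878 = \left(-4 + 380\right) + 2878 = 376 + 2878 = 3254$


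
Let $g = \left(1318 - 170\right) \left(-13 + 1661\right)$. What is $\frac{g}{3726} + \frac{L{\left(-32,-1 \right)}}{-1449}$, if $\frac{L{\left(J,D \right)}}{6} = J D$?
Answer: $\frac{6619936}{13041} \approx 507.63$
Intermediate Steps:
$L{\left(J,D \right)} = 6 D J$ ($L{\left(J,D \right)} = 6 J D = 6 D J$)
$g = 1891904$ ($g = 1148 \cdot 1648 = 1891904$)
$\frac{g}{3726} + \frac{L{\left(-32,-1 \right)}}{-1449} = \frac{1891904}{3726} + \frac{6 \left(-1\right) \left(-32\right)}{-1449} = 1891904 \cdot \frac{1}{3726} + 192 \left(- \frac{1}{1449}\right) = \frac{945952}{1863} - \frac{64}{483} = \frac{6619936}{13041}$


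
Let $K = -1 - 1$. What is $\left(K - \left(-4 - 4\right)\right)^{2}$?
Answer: $36$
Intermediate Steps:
$K = -2$
$\left(K - \left(-4 - 4\right)\right)^{2} = \left(-2 - \left(-4 - 4\right)\right)^{2} = \left(-2 - -8\right)^{2} = \left(-2 + 8\right)^{2} = 6^{2} = 36$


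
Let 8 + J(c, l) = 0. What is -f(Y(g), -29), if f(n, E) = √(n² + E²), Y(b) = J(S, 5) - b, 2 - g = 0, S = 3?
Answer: -√941 ≈ -30.676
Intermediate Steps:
J(c, l) = -8 (J(c, l) = -8 + 0 = -8)
g = 2 (g = 2 - 1*0 = 2 + 0 = 2)
Y(b) = -8 - b
f(n, E) = √(E² + n²)
-f(Y(g), -29) = -√((-29)² + (-8 - 1*2)²) = -√(841 + (-8 - 2)²) = -√(841 + (-10)²) = -√(841 + 100) = -√941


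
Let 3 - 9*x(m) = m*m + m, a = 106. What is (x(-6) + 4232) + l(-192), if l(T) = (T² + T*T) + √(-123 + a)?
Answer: 77957 + I*√17 ≈ 77957.0 + 4.1231*I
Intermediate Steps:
x(m) = ⅓ - m/9 - m²/9 (x(m) = ⅓ - (m*m + m)/9 = ⅓ - (m² + m)/9 = ⅓ - (m + m²)/9 = ⅓ + (-m/9 - m²/9) = ⅓ - m/9 - m²/9)
l(T) = 2*T² + I*√17 (l(T) = (T² + T*T) + √(-123 + 106) = (T² + T²) + √(-17) = 2*T² + I*√17)
(x(-6) + 4232) + l(-192) = ((⅓ - ⅑*(-6) - ⅑*(-6)²) + 4232) + (2*(-192)² + I*√17) = ((⅓ + ⅔ - ⅑*36) + 4232) + (2*36864 + I*√17) = ((⅓ + ⅔ - 4) + 4232) + (73728 + I*√17) = (-3 + 4232) + (73728 + I*√17) = 4229 + (73728 + I*√17) = 77957 + I*√17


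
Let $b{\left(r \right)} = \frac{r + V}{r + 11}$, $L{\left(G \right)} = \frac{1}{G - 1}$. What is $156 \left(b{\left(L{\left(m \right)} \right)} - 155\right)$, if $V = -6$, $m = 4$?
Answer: $-24258$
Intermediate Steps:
$L{\left(G \right)} = \frac{1}{-1 + G}$
$b{\left(r \right)} = \frac{-6 + r}{11 + r}$ ($b{\left(r \right)} = \frac{r - 6}{r + 11} = \frac{-6 + r}{11 + r}$)
$156 \left(b{\left(L{\left(m \right)} \right)} - 155\right) = 156 \left(\frac{-6 + \frac{1}{-1 + 4}}{11 + \frac{1}{-1 + 4}} - 155\right) = 156 \left(\frac{-6 + \frac{1}{3}}{11 + \frac{1}{3}} - 155\right) = 156 \left(\frac{1}{\frac{34}{3}} \left(- \frac{17}{3}\right) - 155\right) = 156 \left(\frac{3}{34} \left(- \frac{17}{3}\right) - 155\right) = 156 \left(- \frac{1}{2} - 155\right) = 156 \left(- \frac{311}{2}\right) = -24258$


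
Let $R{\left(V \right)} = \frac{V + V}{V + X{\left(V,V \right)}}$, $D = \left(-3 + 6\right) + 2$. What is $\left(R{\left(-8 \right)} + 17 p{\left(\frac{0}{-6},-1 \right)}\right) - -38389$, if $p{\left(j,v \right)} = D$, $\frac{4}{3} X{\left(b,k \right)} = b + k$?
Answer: $\frac{192374}{5} \approx 38475.0$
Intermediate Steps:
$D = 5$ ($D = 3 + 2 = 5$)
$X{\left(b,k \right)} = \frac{3 b}{4} + \frac{3 k}{4}$ ($X{\left(b,k \right)} = \frac{3 \left(b + k\right)}{4} = \frac{3 b}{4} + \frac{3 k}{4}$)
$p{\left(j,v \right)} = 5$
$R{\left(V \right)} = \frac{4}{5}$ ($R{\left(V \right)} = \frac{V + V}{V + \left(\frac{3 V}{4} + \frac{3 V}{4}\right)} = \frac{2 V}{V + \frac{3 V}{2}} = \frac{2 V}{\frac{5}{2} V} = 2 V \frac{2}{5 V} = \frac{4}{5}$)
$\left(R{\left(-8 \right)} + 17 p{\left(\frac{0}{-6},-1 \right)}\right) - -38389 = \left(\frac{4}{5} + 17 \cdot 5\right) - -38389 = \left(\frac{4}{5} + 85\right) + 38389 = \frac{429}{5} + 38389 = \frac{192374}{5}$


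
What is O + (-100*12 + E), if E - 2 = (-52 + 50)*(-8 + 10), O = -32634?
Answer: -33836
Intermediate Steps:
E = -2 (E = 2 + (-52 + 50)*(-8 + 10) = 2 - 2*2 = 2 - 4 = -2)
O + (-100*12 + E) = -32634 + (-100*12 - 2) = -32634 + (-1200 - 2) = -32634 - 1202 = -33836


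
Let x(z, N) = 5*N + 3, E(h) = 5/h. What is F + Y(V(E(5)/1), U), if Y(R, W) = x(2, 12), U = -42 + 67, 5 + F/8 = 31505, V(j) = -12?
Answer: 252063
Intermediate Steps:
x(z, N) = 3 + 5*N
F = 252000 (F = -40 + 8*31505 = -40 + 252040 = 252000)
U = 25
Y(R, W) = 63 (Y(R, W) = 3 + 5*12 = 3 + 60 = 63)
F + Y(V(E(5)/1), U) = 252000 + 63 = 252063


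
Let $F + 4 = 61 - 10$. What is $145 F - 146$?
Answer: $6669$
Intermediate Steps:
$F = 47$ ($F = -4 + \left(61 - 10\right) = -4 + 51 = 47$)
$145 F - 146 = 145 \cdot 47 - 146 = 6815 - 146 = 6669$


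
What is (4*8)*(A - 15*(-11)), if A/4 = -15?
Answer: 3360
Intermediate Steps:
A = -60 (A = 4*(-15) = -60)
(4*8)*(A - 15*(-11)) = (4*8)*(-60 - 15*(-11)) = 32*(-60 + 165) = 32*105 = 3360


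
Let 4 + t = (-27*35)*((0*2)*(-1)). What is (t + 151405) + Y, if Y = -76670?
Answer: 74731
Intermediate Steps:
t = -4 (t = -4 + (-27*35)*((0*2)*(-1)) = -4 - 0*(-1) = -4 - 945*0 = -4 + 0 = -4)
(t + 151405) + Y = (-4 + 151405) - 76670 = 151401 - 76670 = 74731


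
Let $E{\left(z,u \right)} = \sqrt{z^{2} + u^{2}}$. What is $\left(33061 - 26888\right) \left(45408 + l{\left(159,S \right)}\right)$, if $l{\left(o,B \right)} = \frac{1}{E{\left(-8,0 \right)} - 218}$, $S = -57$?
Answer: $\frac{58863746467}{210} \approx 2.803 \cdot 10^{8}$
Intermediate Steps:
$E{\left(z,u \right)} = \sqrt{u^{2} + z^{2}}$
$l{\left(o,B \right)} = - \frac{1}{210}$ ($l{\left(o,B \right)} = \frac{1}{\sqrt{0^{2} + \left(-8\right)^{2}} - 218} = \frac{1}{\sqrt{0 + 64} - 218} = \frac{1}{\sqrt{64} - 218} = \frac{1}{8 - 218} = \frac{1}{-210} = - \frac{1}{210}$)
$\left(33061 - 26888\right) \left(45408 + l{\left(159,S \right)}\right) = \left(33061 - 26888\right) \left(45408 - \frac{1}{210}\right) = 6173 \cdot \frac{9535679}{210} = \frac{58863746467}{210}$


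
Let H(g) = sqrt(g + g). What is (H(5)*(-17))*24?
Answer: -408*sqrt(10) ≈ -1290.2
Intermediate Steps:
H(g) = sqrt(2)*sqrt(g) (H(g) = sqrt(2*g) = sqrt(2)*sqrt(g))
(H(5)*(-17))*24 = ((sqrt(2)*sqrt(5))*(-17))*24 = (sqrt(10)*(-17))*24 = -17*sqrt(10)*24 = -408*sqrt(10)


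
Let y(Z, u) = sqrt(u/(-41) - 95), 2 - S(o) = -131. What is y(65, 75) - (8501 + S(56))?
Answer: -8634 + I*sqrt(162770)/41 ≈ -8634.0 + 9.8402*I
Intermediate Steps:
S(o) = 133 (S(o) = 2 - 1*(-131) = 2 + 131 = 133)
y(Z, u) = sqrt(-95 - u/41) (y(Z, u) = sqrt(u*(-1/41) - 95) = sqrt(-u/41 - 95) = sqrt(-95 - u/41))
y(65, 75) - (8501 + S(56)) = sqrt(-159695 - 41*75)/41 - (8501 + 133) = sqrt(-159695 - 3075)/41 - 1*8634 = sqrt(-162770)/41 - 8634 = (I*sqrt(162770))/41 - 8634 = I*sqrt(162770)/41 - 8634 = -8634 + I*sqrt(162770)/41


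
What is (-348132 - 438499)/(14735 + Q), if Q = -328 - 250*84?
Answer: 786631/6593 ≈ 119.31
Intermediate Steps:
Q = -21328 (Q = -328 - 21000 = -21328)
(-348132 - 438499)/(14735 + Q) = (-348132 - 438499)/(14735 - 21328) = -786631/(-6593) = -786631*(-1/6593) = 786631/6593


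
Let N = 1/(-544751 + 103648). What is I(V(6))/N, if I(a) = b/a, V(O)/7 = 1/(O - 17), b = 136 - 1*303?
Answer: -810306211/7 ≈ -1.1576e+8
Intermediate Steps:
b = -167 (b = 136 - 303 = -167)
N = -1/441103 (N = 1/(-441103) = -1/441103 ≈ -2.2670e-6)
V(O) = 7/(-17 + O) (V(O) = 7/(O - 17) = 7/(-17 + O))
I(a) = -167/a
I(V(6))/N = (-167/(7/(-17 + 6)))/(-1/441103) = -167/(7/(-11))*(-441103) = -167/(7*(-1/11))*(-441103) = -167/(-7/11)*(-441103) = -167*(-11/7)*(-441103) = (1837/7)*(-441103) = -810306211/7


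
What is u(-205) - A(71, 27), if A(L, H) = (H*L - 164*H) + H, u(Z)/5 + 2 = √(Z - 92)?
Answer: 2474 + 15*I*√33 ≈ 2474.0 + 86.168*I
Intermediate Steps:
u(Z) = -10 + 5*√(-92 + Z) (u(Z) = -10 + 5*√(Z - 92) = -10 + 5*√(-92 + Z))
A(L, H) = -163*H + H*L (A(L, H) = (-164*H + H*L) + H = -163*H + H*L)
u(-205) - A(71, 27) = (-10 + 5*√(-92 - 205)) - 27*(-163 + 71) = (-10 + 5*√(-297)) - 27*(-92) = (-10 + 5*(3*I*√33)) - 1*(-2484) = (-10 + 15*I*√33) + 2484 = 2474 + 15*I*√33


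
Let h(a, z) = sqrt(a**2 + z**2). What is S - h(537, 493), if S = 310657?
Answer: 310657 - sqrt(531418) ≈ 3.0993e+5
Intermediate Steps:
S - h(537, 493) = 310657 - sqrt(537**2 + 493**2) = 310657 - sqrt(288369 + 243049) = 310657 - sqrt(531418)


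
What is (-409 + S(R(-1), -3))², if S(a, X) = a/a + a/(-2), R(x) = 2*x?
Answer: 165649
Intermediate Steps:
S(a, X) = 1 - a/2 (S(a, X) = 1 + a*(-½) = 1 - a/2)
(-409 + S(R(-1), -3))² = (-409 + (1 - (-1)))² = (-409 + (1 - ½*(-2)))² = (-409 + (1 + 1))² = (-409 + 2)² = (-407)² = 165649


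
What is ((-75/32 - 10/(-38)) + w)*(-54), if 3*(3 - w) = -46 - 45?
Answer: -513045/304 ≈ -1687.6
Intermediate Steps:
w = 100/3 (w = 3 - (-46 - 45)/3 = 3 - ⅓*(-91) = 3 + 91/3 = 100/3 ≈ 33.333)
((-75/32 - 10/(-38)) + w)*(-54) = ((-75/32 - 10/(-38)) + 100/3)*(-54) = ((-75*1/32 - 10*(-1/38)) + 100/3)*(-54) = ((-75/32 + 5/19) + 100/3)*(-54) = (-1265/608 + 100/3)*(-54) = (57005/1824)*(-54) = -513045/304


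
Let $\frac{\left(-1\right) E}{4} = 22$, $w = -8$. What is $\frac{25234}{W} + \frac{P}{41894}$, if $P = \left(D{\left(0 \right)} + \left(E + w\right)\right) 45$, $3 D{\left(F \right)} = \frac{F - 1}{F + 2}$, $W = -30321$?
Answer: $- \frac{2376734647}{2540535948} \approx -0.93552$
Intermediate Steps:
$D{\left(F \right)} = \frac{-1 + F}{3 \left(2 + F\right)}$ ($D{\left(F \right)} = \frac{\left(F - 1\right) \frac{1}{F + 2}}{3} = \frac{\left(-1 + F\right) \frac{1}{2 + F}}{3} = \frac{\frac{1}{2 + F} \left(-1 + F\right)}{3} = \frac{-1 + F}{3 \left(2 + F\right)}$)
$E = -88$ ($E = \left(-4\right) 22 = -88$)
$P = - \frac{8655}{2}$ ($P = \left(\frac{-1 + 0}{3 \left(2 + 0\right)} - 96\right) 45 = \left(\frac{1}{3} \cdot \frac{1}{2} \left(-1\right) - 96\right) 45 = \left(- \frac{1}{6} - 96\right) 45 = \left(- \frac{577}{6}\right) 45 = - \frac{8655}{2} \approx -4327.5$)
$\frac{25234}{W} + \frac{P}{41894} = \frac{25234}{-30321} - \frac{8655}{2 \cdot 41894} = 25234 \left(- \frac{1}{30321}\right) - \frac{8655}{83788} = - \frac{25234}{30321} - \frac{8655}{83788} = - \frac{2376734647}{2540535948}$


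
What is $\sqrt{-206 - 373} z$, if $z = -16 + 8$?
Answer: $- 8 i \sqrt{579} \approx - 192.5 i$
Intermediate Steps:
$z = -8$
$\sqrt{-206 - 373} z = \sqrt{-206 - 373} \left(-8\right) = \sqrt{-579} \left(-8\right) = i \sqrt{579} \left(-8\right) = - 8 i \sqrt{579}$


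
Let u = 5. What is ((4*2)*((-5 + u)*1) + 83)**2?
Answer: 6889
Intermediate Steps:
((4*2)*((-5 + u)*1) + 83)**2 = ((4*2)*((-5 + 5)*1) + 83)**2 = (8*(0*1) + 83)**2 = (8*0 + 83)**2 = (0 + 83)**2 = 83**2 = 6889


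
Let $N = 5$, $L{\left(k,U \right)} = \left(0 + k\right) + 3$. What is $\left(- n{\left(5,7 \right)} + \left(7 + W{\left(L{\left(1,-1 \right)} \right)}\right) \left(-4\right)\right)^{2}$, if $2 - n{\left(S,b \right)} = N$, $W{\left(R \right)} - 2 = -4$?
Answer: $289$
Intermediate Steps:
$L{\left(k,U \right)} = 3 + k$ ($L{\left(k,U \right)} = k + 3 = 3 + k$)
$W{\left(R \right)} = -2$ ($W{\left(R \right)} = 2 - 4 = -2$)
$n{\left(S,b \right)} = -3$ ($n{\left(S,b \right)} = 2 - 5 = -3$)
$\left(- n{\left(5,7 \right)} + \left(7 + W{\left(L{\left(1,-1 \right)} \right)}\right) \left(-4\right)\right)^{2} = \left(\left(-1\right) \left(-3\right) + \left(7 - 2\right) \left(-4\right)\right)^{2} = \left(3 + 5 \left(-4\right)\right)^{2} = \left(3 - 20\right)^{2} = \left(-17\right)^{2} = 289$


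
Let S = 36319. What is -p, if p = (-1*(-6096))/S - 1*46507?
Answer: 1689081637/36319 ≈ 46507.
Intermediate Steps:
p = -1689081637/36319 (p = -1*(-6096)/36319 - 1*46507 = 6096*(1/36319) - 46507 = 6096/36319 - 46507 = -1689081637/36319 ≈ -46507.)
-p = -1*(-1689081637/36319) = 1689081637/36319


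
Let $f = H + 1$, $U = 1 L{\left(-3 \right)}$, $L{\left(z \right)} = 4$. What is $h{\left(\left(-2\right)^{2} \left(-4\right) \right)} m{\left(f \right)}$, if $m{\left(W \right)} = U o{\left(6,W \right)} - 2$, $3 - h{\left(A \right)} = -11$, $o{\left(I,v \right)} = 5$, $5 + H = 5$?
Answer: $252$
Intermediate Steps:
$H = 0$ ($H = -5 + 5 = 0$)
$U = 4$ ($U = 1 \cdot 4 = 4$)
$f = 1$ ($f = 0 + 1 = 1$)
$h{\left(A \right)} = 14$ ($h{\left(A \right)} = 3 - -11 = 3 + 11 = 14$)
$m{\left(W \right)} = 18$ ($m{\left(W \right)} = 4 \cdot 5 - 2 = 20 - 2 = 18$)
$h{\left(\left(-2\right)^{2} \left(-4\right) \right)} m{\left(f \right)} = 14 \cdot 18 = 252$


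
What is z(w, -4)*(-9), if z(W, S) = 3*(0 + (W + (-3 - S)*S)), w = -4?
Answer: 216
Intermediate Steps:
z(W, S) = 3*W + 3*S*(-3 - S) (z(W, S) = 3*(0 + (W + S*(-3 - S))) = 3*(W + S*(-3 - S)) = 3*W + 3*S*(-3 - S))
z(w, -4)*(-9) = (-9*(-4) - 3*(-4)² + 3*(-4))*(-9) = (36 - 3*16 - 12)*(-9) = (36 - 48 - 12)*(-9) = -24*(-9) = 216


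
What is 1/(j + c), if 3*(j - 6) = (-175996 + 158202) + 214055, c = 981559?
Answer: 3/3140956 ≈ 9.5512e-7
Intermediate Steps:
j = 196279/3 (j = 6 + ((-175996 + 158202) + 214055)/3 = 6 + (-17794 + 214055)/3 = 6 + (1/3)*196261 = 6 + 196261/3 = 196279/3 ≈ 65426.)
1/(j + c) = 1/(196279/3 + 981559) = 1/(3140956/3) = 3/3140956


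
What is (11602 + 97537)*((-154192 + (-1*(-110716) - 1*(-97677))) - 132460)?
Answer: -8541109001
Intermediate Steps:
(11602 + 97537)*((-154192 + (-1*(-110716) - 1*(-97677))) - 132460) = 109139*((-154192 + (110716 + 97677)) - 132460) = 109139*((-154192 + 208393) - 132460) = 109139*(54201 - 132460) = 109139*(-78259) = -8541109001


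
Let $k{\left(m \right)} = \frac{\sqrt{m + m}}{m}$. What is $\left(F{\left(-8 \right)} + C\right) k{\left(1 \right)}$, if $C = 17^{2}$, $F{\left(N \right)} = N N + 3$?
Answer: $356 \sqrt{2} \approx 503.46$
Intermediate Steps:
$F{\left(N \right)} = 3 + N^{2}$ ($F{\left(N \right)} = N^{2} + 3 = 3 + N^{2}$)
$C = 289$
$k{\left(m \right)} = \frac{\sqrt{2}}{\sqrt{m}}$ ($k{\left(m \right)} = \frac{\sqrt{2 m}}{m} = \frac{\sqrt{2} \sqrt{m}}{m} = \frac{\sqrt{2}}{\sqrt{m}}$)
$\left(F{\left(-8 \right)} + C\right) k{\left(1 \right)} = \left(\left(3 + \left(-8\right)^{2}\right) + 289\right) \sqrt{2} \frac{1}{\sqrt{1}} = \left(\left(3 + 64\right) + 289\right) \sqrt{2} \cdot 1 = \left(67 + 289\right) \sqrt{2} = 356 \sqrt{2}$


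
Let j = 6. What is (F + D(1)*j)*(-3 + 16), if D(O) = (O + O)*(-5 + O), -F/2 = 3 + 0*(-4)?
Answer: -702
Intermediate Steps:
F = -6 (F = -2*(3 + 0*(-4)) = -2*(3 + 0) = -2*3 = -6)
D(O) = 2*O*(-5 + O) (D(O) = (2*O)*(-5 + O) = 2*O*(-5 + O))
(F + D(1)*j)*(-3 + 16) = (-6 + (2*1*(-5 + 1))*6)*(-3 + 16) = (-6 + (2*1*(-4))*6)*13 = (-6 - 8*6)*13 = (-6 - 48)*13 = -54*13 = -702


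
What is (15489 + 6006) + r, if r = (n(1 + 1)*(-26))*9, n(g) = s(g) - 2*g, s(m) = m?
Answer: 21963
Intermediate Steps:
n(g) = -g (n(g) = g - 2*g = -g)
r = 468 (r = (-(1 + 1)*(-26))*9 = (-1*2*(-26))*9 = -2*(-26)*9 = 52*9 = 468)
(15489 + 6006) + r = (15489 + 6006) + 468 = 21495 + 468 = 21963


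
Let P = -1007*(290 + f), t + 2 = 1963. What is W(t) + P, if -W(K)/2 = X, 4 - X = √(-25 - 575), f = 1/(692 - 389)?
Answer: -88488521/303 + 20*I*√6 ≈ -2.9204e+5 + 48.99*I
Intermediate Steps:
f = 1/303 ≈ 0.0033003
t = 1961 (t = -2 + 1963 = 1961)
X = 4 - 10*I*√6 (X = 4 - √(-25 - 575) = 4 - √(-600) = 4 - 10*I*√6 ≈ 4.0 - 24.495*I)
W(K) = -8 + 20*I*√6 (W(K) = -2*(4 - 10*I*√6) = -8 + 20*I*√6)
P = -88486097/303 (P = -1007*(290 + 1/303) = -1007*87871/303 = -88486097/303 ≈ -2.9203e+5)
W(t) + P = (-8 + 20*I*√6) - 88486097/303 = -88488521/303 + 20*I*√6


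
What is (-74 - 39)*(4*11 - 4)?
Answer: -4520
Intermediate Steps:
(-74 - 39)*(4*11 - 4) = -113*(44 - 4) = -113*40 = -4520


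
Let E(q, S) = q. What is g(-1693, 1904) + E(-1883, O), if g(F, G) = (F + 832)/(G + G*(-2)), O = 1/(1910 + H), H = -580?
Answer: -512053/272 ≈ -1882.5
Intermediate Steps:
O = 1/1330 (O = 1/(1910 - 580) = 1/1330 ≈ 0.00075188)
g(F, G) = -(832 + F)/G (g(F, G) = (832 + F)/(G - 2*G) = (832 + F)/((-G)) = (832 + F)*(-1/G) = -(832 + F)/G)
g(-1693, 1904) + E(-1883, O) = (-832 - 1*(-1693))/1904 - 1883 = (-832 + 1693)/1904 - 1883 = (1/1904)*861 - 1883 = 123/272 - 1883 = -512053/272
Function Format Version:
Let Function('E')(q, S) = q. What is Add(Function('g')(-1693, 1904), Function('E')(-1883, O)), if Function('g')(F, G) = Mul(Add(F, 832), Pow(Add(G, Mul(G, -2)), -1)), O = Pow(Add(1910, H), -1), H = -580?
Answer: Rational(-512053, 272) ≈ -1882.5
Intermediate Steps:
O = Rational(1, 1330) (O = Pow(Add(1910, -580), -1) = Pow(1330, -1) = Rational(1, 1330) ≈ 0.00075188)
Function('g')(F, G) = Mul(-1, Pow(G, -1), Add(832, F)) (Function('g')(F, G) = Mul(Add(832, F), Pow(Add(G, Mul(-2, G)), -1)) = Mul(Add(832, F), Pow(Mul(-1, G), -1)) = Mul(Add(832, F), Mul(-1, Pow(G, -1))) = Mul(-1, Pow(G, -1), Add(832, F)))
Add(Function('g')(-1693, 1904), Function('E')(-1883, O)) = Add(Mul(Pow(1904, -1), Add(-832, Mul(-1, -1693))), -1883) = Add(Mul(Rational(1, 1904), Add(-832, 1693)), -1883) = Add(Mul(Rational(1, 1904), 861), -1883) = Add(Rational(123, 272), -1883) = Rational(-512053, 272)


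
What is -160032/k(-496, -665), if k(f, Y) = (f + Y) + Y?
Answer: 80016/913 ≈ 87.641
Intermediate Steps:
k(f, Y) = f + 2*Y (k(f, Y) = (Y + f) + Y = f + 2*Y)
-160032/k(-496, -665) = -160032/(-496 + 2*(-665)) = -160032/(-496 - 1330) = -160032/(-1826) = -160032*(-1/1826) = 80016/913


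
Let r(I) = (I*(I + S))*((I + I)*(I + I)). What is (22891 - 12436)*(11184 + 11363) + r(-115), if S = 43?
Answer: 673740885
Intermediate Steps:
r(I) = 4*I**3*(43 + I) (r(I) = (I*(I + 43))*((I + I)*(I + I)) = (I*(43 + I))*((2*I)*(2*I)) = (I*(43 + I))*(4*I**2) = 4*I**3*(43 + I))
(22891 - 12436)*(11184 + 11363) + r(-115) = (22891 - 12436)*(11184 + 11363) + 4*(-115)**3*(43 - 115) = 10455*22547 + 4*(-1520875)*(-72) = 235728885 + 438012000 = 673740885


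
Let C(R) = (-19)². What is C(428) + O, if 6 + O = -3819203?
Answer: -3818848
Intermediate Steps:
O = -3819209 (O = -6 - 3819203 = -3819209)
C(R) = 361
C(428) + O = 361 - 3819209 = -3818848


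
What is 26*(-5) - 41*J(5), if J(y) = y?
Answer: -335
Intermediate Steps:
26*(-5) - 41*J(5) = 26*(-5) - 41*5 = -130 - 205 = -335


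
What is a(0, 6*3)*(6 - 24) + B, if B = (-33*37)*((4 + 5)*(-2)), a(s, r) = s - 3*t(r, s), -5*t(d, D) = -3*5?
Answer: 22140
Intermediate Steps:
t(d, D) = 3 (t(d, D) = -(-3)*5/5 = -⅕*(-15) = 3)
a(s, r) = -9 + s (a(s, r) = s - 3*3 = s - 9 = -9 + s)
B = 21978 (B = -10989*(-2) = -1221*(-18) = 21978)
a(0, 6*3)*(6 - 24) + B = (-9 + 0)*(6 - 24) + 21978 = -9*(-18) + 21978 = 162 + 21978 = 22140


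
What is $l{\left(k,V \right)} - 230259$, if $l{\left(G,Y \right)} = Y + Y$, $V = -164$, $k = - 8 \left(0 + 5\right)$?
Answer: $-230587$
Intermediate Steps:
$k = -40$ ($k = \left(-8\right) 5 = -40$)
$l{\left(G,Y \right)} = 2 Y$
$l{\left(k,V \right)} - 230259 = 2 \left(-164\right) - 230259 = -328 - 230259 = -230587$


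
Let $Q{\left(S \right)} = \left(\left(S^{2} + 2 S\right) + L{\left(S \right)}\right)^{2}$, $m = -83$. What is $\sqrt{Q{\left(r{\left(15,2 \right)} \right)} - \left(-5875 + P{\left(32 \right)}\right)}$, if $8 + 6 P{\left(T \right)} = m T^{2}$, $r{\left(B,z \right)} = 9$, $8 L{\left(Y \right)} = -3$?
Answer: $\frac{\sqrt{17146689}}{24} \approx 172.54$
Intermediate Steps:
$L{\left(Y \right)} = - \frac{3}{8}$ ($L{\left(Y \right)} = \frac{1}{8} \left(-3\right) = - \frac{3}{8}$)
$P{\left(T \right)} = - \frac{4}{3} - \frac{83 T^{2}}{6}$ ($P{\left(T \right)} = - \frac{4}{3} + \frac{\left(-83\right) T^{2}}{6} = - \frac{4}{3} - \frac{83 T^{2}}{6}$)
$Q{\left(S \right)} = \left(- \frac{3}{8} + S^{2} + 2 S\right)^{2}$ ($Q{\left(S \right)} = \left(\left(S^{2} + 2 S\right) - \frac{3}{8}\right)^{2} = \left(- \frac{3}{8} + S^{2} + 2 S\right)^{2}$)
$\sqrt{Q{\left(r{\left(15,2 \right)} \right)} - \left(-5875 + P{\left(32 \right)}\right)} = \sqrt{\frac{\left(-3 + 8 \cdot 9^{2} + 16 \cdot 9\right)^{2}}{64} + \left(5875 - \left(- \frac{4}{3} - \frac{83 \cdot 32^{2}}{6}\right)\right)} = \sqrt{\frac{\left(-3 + 8 \cdot 81 + 144\right)^{2}}{64} + \left(5875 - \left(- \frac{4}{3} - \frac{42496}{3}\right)\right)} = \sqrt{\frac{\left(-3 + 648 + 144\right)^{2}}{64} + \left(5875 - \left(- \frac{4}{3} - \frac{42496}{3}\right)\right)} = \sqrt{\frac{789^{2}}{64} + \left(5875 - - \frac{42500}{3}\right)} = \sqrt{\frac{1}{64} \cdot 622521 + \left(5875 + \frac{42500}{3}\right)} = \sqrt{\frac{622521}{64} + \frac{60125}{3}} = \sqrt{\frac{5715563}{192}} = \frac{\sqrt{17146689}}{24}$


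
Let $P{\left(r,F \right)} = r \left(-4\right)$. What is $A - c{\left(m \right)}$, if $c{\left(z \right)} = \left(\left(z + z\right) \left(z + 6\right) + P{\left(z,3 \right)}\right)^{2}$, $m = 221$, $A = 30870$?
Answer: $-9890271630$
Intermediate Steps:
$P{\left(r,F \right)} = - 4 r$
$c{\left(z \right)} = \left(- 4 z + 2 z \left(6 + z\right)\right)^{2}$ ($c{\left(z \right)} = \left(\left(z + z\right) \left(z + 6\right) - 4 z\right)^{2} = \left(2 z \left(6 + z\right) - 4 z\right)^{2} = \left(- 4 z + 2 z \left(6 + z\right)\right)^{2}$)
$A - c{\left(m \right)} = 30870 - 4 \cdot 221^{2} \left(4 + 221\right)^{2} = 30870 - 4 \cdot 48841 \cdot 225^{2} = 30870 - 4 \cdot 48841 \cdot 50625 = 30870 - 9890302500 = -9890271630$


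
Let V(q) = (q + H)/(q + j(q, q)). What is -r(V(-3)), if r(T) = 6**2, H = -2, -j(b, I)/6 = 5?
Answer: -36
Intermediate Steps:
j(b, I) = -30 (j(b, I) = -6*5 = -30)
V(q) = (-2 + q)/(-30 + q) (V(q) = (q - 2)/(q - 30) = (-2 + q)/(-30 + q))
r(T) = 36
-r(V(-3)) = -1*36 = -36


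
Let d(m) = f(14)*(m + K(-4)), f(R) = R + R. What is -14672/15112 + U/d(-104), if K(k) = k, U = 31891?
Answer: -65788115/5712336 ≈ -11.517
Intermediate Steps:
f(R) = 2*R
d(m) = -112 + 28*m (d(m) = (2*14)*(m - 4) = 28*(-4 + m) = -112 + 28*m)
-14672/15112 + U/d(-104) = -14672/15112 + 31891/(-112 + 28*(-104)) = -14672*1/15112 + 31891/(-112 - 2912) = -1834/1889 + 31891/(-3024) = -1834/1889 + 31891*(-1/3024) = -1834/1889 - 31891/3024 = -65788115/5712336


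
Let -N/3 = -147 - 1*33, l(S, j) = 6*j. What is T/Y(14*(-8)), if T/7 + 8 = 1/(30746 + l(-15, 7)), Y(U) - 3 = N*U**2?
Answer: -574707/69516871748 ≈ -8.2672e-6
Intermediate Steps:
N = 540 (N = -3*(-147 - 1*33) = -3*(-147 - 33) = -3*(-180) = 540)
Y(U) = 3 + 540*U**2
T = -1724121/30788 (T = -56 + 7/(30746 + 6*7) = -56 + 7/(30746 + 42) = -56 + 7/30788 = -1724121/30788 ≈ -56.000)
T/Y(14*(-8)) = -1724121/(30788*(3 + 540*(14*(-8))**2)) = -1724121/(30788*(3 + 540*(-112)**2)) = -1724121/(30788*(3 + 540*12544)) = -1724121/(30788*(3 + 6773760)) = -1724121/30788/6773763 = -1724121/30788*1/6773763 = -574707/69516871748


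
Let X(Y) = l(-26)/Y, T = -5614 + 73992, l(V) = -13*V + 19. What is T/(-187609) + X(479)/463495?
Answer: -15180813495277/41651844224945 ≈ -0.36447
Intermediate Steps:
l(V) = 19 - 13*V
T = 68378
X(Y) = 357/Y (X(Y) = (19 - 13*(-26))/Y = (19 + 338)/Y = 357/Y)
T/(-187609) + X(479)/463495 = 68378/(-187609) + (357/479)/463495 = 68378*(-1/187609) + (357*(1/479))*(1/463495) = -68378/187609 + (357/479)*(1/463495) = -68378/187609 + 357/222014105 = -15180813495277/41651844224945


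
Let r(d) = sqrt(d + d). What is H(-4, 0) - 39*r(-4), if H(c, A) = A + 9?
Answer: 9 - 78*I*sqrt(2) ≈ 9.0 - 110.31*I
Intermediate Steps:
r(d) = sqrt(2)*sqrt(d) (r(d) = sqrt(2*d) = sqrt(2)*sqrt(d))
H(c, A) = 9 + A
H(-4, 0) - 39*r(-4) = (9 + 0) - 39*sqrt(2)*sqrt(-4) = 9 - 39*sqrt(2)*2*I = 9 - 78*I*sqrt(2)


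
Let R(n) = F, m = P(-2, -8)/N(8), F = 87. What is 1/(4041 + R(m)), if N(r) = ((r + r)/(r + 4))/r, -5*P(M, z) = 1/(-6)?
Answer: 1/4128 ≈ 0.00024225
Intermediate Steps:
P(M, z) = 1/30 (P(M, z) = -⅕/(-6) = -⅕*(-⅙) = 1/30)
N(r) = 2/(4 + r) (N(r) = ((2*r)/(4 + r))/r = (2*r/(4 + r))/r = 2/(4 + r))
m = ⅕ (m = 1/(30*((2/(4 + 8)))) = 1/(30*((2/12))) = 1/(30*((2*(1/12)))) = 1/(30*(⅙)) = (1/30)*6 = ⅕ ≈ 0.20000)
R(n) = 87
1/(4041 + R(m)) = 1/(4041 + 87) = 1/4128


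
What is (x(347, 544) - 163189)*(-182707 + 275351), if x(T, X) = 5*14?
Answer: -15111996636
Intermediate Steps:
x(T, X) = 70
(x(347, 544) - 163189)*(-182707 + 275351) = (70 - 163189)*(-182707 + 275351) = -163119*92644 = -15111996636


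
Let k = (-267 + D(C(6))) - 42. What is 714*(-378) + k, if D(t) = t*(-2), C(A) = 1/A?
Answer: -810604/3 ≈ -2.7020e+5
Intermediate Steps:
D(t) = -2*t
k = -928/3 (k = (-267 - 2/6) - 42 = (-267 - 2*1/6) - 42 = (-267 - 1/3) - 42 = -802/3 - 42 = -928/3 ≈ -309.33)
714*(-378) + k = 714*(-378) - 928/3 = -269892 - 928/3 = -810604/3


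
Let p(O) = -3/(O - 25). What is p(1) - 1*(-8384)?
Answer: 67073/8 ≈ 8384.1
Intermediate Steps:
p(O) = -3/(-25 + O)
p(1) - 1*(-8384) = -3/(-25 + 1) - 1*(-8384) = -3/(-24) + 8384 = -3*(-1/24) + 8384 = ⅛ + 8384 = 67073/8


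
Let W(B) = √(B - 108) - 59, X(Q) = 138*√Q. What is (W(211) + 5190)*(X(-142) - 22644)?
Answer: -6*(3774 - 23*I*√142)*(5131 + √103) ≈ -1.1642e+8 + 8.4544e+6*I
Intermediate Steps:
W(B) = -59 + √(-108 + B) (W(B) = √(-108 + B) - 59 = -59 + √(-108 + B))
(W(211) + 5190)*(X(-142) - 22644) = ((-59 + √(-108 + 211)) + 5190)*(138*√(-142) - 22644) = ((-59 + √103) + 5190)*(138*(I*√142) - 22644) = (5131 + √103)*(138*I*√142 - 22644) = (5131 + √103)*(-22644 + 138*I*√142) = (-22644 + 138*I*√142)*(5131 + √103)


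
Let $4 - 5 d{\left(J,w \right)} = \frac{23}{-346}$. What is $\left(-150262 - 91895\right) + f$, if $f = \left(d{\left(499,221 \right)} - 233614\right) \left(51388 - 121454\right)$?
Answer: $\frac{14158405966024}{865} \approx 1.6368 \cdot 10^{10}$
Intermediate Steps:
$d{\left(J,w \right)} = \frac{1407}{1730}$ ($d{\left(J,w \right)} = \frac{4}{5} - \frac{23 \frac{1}{-346}}{5} = \frac{4}{5} - \frac{23 \left(- \frac{1}{346}\right)}{5} = \frac{4}{5} - - \frac{23}{1730} = \frac{4}{5} + \frac{23}{1730} = \frac{1407}{1730}$)
$f = \frac{14158615431829}{865}$ ($f = \left(\frac{1407}{1730} - 233614\right) \left(51388 - 121454\right) = \left(- \frac{404150813}{1730}\right) \left(-70066\right) = \frac{14158615431829}{865} \approx 1.6368 \cdot 10^{10}$)
$\left(-150262 - 91895\right) + f = \left(-150262 - 91895\right) + \frac{14158615431829}{865} = -242157 + \frac{14158615431829}{865} = \frac{14158405966024}{865}$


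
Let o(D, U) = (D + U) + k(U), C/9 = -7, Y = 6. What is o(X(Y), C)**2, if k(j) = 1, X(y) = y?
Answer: 3136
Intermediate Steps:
C = -63 (C = 9*(-7) = -63)
o(D, U) = 1 + D + U (o(D, U) = (D + U) + 1 = 1 + D + U)
o(X(Y), C)**2 = (1 + 6 - 63)**2 = (-56)**2 = 3136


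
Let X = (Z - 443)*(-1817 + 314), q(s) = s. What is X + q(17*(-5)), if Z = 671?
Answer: -342769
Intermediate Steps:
X = -342684 (X = (671 - 443)*(-1817 + 314) = 228*(-1503) = -342684)
X + q(17*(-5)) = -342684 + 17*(-5) = -342684 - 85 = -342769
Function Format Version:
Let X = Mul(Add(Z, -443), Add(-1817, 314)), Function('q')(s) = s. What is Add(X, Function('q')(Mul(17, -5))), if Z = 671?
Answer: -342769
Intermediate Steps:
X = -342684 (X = Mul(Add(671, -443), Add(-1817, 314)) = Mul(228, -1503) = -342684)
Add(X, Function('q')(Mul(17, -5))) = Add(-342684, Mul(17, -5)) = Add(-342684, -85) = -342769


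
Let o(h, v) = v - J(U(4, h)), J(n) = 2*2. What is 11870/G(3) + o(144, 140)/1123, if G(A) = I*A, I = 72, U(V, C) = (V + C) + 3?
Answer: 6679693/121284 ≈ 55.075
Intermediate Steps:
U(V, C) = 3 + C + V (U(V, C) = (C + V) + 3 = 3 + C + V)
J(n) = 4
G(A) = 72*A
o(h, v) = -4 + v (o(h, v) = v - 1*4 = v - 4 = -4 + v)
11870/G(3) + o(144, 140)/1123 = 11870/((72*3)) + (-4 + 140)/1123 = 11870/216 + 136*(1/1123) = 11870*(1/216) + 136/1123 = 5935/108 + 136/1123 = 6679693/121284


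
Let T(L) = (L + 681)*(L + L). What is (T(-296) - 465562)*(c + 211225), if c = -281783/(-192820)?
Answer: -14122305410453703/96410 ≈ -1.4648e+11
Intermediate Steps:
T(L) = 2*L*(681 + L) (T(L) = (681 + L)*(2*L) = 2*L*(681 + L))
c = 281783/192820 (c = -281783*(-1/192820) = 281783/192820 ≈ 1.4614)
(T(-296) - 465562)*(c + 211225) = (2*(-296)*(681 - 296) - 465562)*(281783/192820 + 211225) = (2*(-296)*385 - 465562)*(40728686283/192820) = (-227920 - 465562)*(40728686283/192820) = -693482*40728686283/192820 = -14122305410453703/96410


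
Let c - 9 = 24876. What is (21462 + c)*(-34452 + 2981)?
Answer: -1458586437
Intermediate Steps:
c = 24885 (c = 9 + 24876 = 24885)
(21462 + c)*(-34452 + 2981) = (21462 + 24885)*(-34452 + 2981) = 46347*(-31471) = -1458586437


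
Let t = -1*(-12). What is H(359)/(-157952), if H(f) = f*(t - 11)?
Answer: -359/157952 ≈ -0.0022728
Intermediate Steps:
t = 12
H(f) = f (H(f) = f*(12 - 11) = f*1 = f)
H(359)/(-157952) = 359/(-157952) = 359*(-1/157952) = -359/157952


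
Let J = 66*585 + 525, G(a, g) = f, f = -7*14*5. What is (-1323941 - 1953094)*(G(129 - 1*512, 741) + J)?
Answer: -126641017575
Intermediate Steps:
f = -490 (f = -98*5 = -490)
G(a, g) = -490
J = 39135 (J = 38610 + 525 = 39135)
(-1323941 - 1953094)*(G(129 - 1*512, 741) + J) = (-1323941 - 1953094)*(-490 + 39135) = -3277035*38645 = -126641017575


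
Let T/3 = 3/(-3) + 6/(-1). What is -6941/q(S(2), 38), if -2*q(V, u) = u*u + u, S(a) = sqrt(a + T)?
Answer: 6941/741 ≈ 9.3671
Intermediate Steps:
T = -21 (T = 3*(3/(-3) + 6/(-1)) = 3*(3*(-1/3) + 6*(-1)) = 3*(-1 - 6) = 3*(-7) = -21)
S(a) = sqrt(-21 + a) (S(a) = sqrt(a - 21) = sqrt(-21 + a))
q(V, u) = -u/2 - u**2/2 (q(V, u) = -(u*u + u)/2 = -(u**2 + u)/2 = -(u + u**2)/2 = -u/2 - u**2/2)
-6941/q(S(2), 38) = -6941*(-1/(19*(1 + 38))) = -6941/((-1/2*38*39)) = -6941/(-741) = -6941*(-1/741) = 6941/741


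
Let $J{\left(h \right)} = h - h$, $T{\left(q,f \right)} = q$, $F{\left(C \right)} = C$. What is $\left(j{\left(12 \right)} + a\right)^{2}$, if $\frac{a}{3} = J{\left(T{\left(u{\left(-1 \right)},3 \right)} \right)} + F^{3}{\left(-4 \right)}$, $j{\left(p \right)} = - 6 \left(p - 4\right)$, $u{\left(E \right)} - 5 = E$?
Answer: $57600$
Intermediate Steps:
$u{\left(E \right)} = 5 + E$
$J{\left(h \right)} = 0$
$j{\left(p \right)} = 24 - 6 p$ ($j{\left(p \right)} = - 6 \left(-4 + p\right) = 24 - 6 p$)
$a = -192$ ($a = 3 \left(0 + \left(-4\right)^{3}\right) = 3 \left(0 - 64\right) = 3 \left(-64\right) = -192$)
$\left(j{\left(12 \right)} + a\right)^{2} = \left(\left(24 - 72\right) - 192\right)^{2} = \left(-48 - 192\right)^{2} = \left(-240\right)^{2} = 57600$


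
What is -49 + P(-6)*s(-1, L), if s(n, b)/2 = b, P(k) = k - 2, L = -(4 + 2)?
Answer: 47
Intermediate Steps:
L = -6 (L = -1*6 = -6)
P(k) = -2 + k
s(n, b) = 2*b
-49 + P(-6)*s(-1, L) = -49 + (-2 - 6)*(2*(-6)) = -49 - 8*(-12) = -49 + 96 = 47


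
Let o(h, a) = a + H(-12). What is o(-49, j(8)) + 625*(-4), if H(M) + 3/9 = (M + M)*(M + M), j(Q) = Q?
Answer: -5749/3 ≈ -1916.3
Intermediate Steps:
H(M) = -1/3 + 4*M**2 (H(M) = -1/3 + (M + M)*(M + M) = -1/3 + (2*M)*(2*M) = -1/3 + 4*M**2)
o(h, a) = 1727/3 + a (o(h, a) = a + (-1/3 + 4*(-12)**2) = a + (-1/3 + 4*144) = a + (-1/3 + 576) = a + 1727/3 = 1727/3 + a)
o(-49, j(8)) + 625*(-4) = (1727/3 + 8) + 625*(-4) = 1751/3 - 2500 = -5749/3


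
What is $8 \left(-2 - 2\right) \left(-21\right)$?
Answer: $672$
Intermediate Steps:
$8 \left(-2 - 2\right) \left(-21\right) = 8 \left(-4\right) \left(-21\right) = \left(-32\right) \left(-21\right) = 672$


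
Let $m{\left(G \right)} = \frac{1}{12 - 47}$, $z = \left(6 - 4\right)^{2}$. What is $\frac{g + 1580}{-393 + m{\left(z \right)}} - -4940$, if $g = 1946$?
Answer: $\frac{33915615}{6878} \approx 4931.0$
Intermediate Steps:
$z = 4$ ($z = 2^{2} = 4$)
$m{\left(G \right)} = - \frac{1}{35}$ ($m{\left(G \right)} = \frac{1}{-35} = - \frac{1}{35}$)
$\frac{g + 1580}{-393 + m{\left(z \right)}} - -4940 = \frac{1946 + 1580}{-393 - \frac{1}{35}} - -4940 = \frac{3526}{- \frac{13756}{35}} + 4940 = 3526 \left(- \frac{35}{13756}\right) + 4940 = - \frac{61705}{6878} + 4940 = \frac{33915615}{6878}$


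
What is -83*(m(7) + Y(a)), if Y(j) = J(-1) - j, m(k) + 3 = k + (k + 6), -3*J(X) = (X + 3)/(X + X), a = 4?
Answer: -3320/3 ≈ -1106.7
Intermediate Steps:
J(X) = -(3 + X)/(6*X) (J(X) = -(X + 3)/(3*(X + X)) = -(3 + X)/(3*(2*X)) = -(3 + X)*1/(2*X)/3 = -(3 + X)/(6*X))
m(k) = 3 + 2*k (m(k) = -3 + (k + (k + 6)) = -3 + (k + (6 + k)) = -3 + (6 + 2*k) = 3 + 2*k)
Y(j) = ⅓ - j (Y(j) = (⅙)*(-3 - 1*(-1))/(-1) - j = (⅙)*(-1)*(-3 + 1) - j = (⅙)*(-1)*(-2) - j = ⅓ - j)
-83*(m(7) + Y(a)) = -83*((3 + 2*7) + (⅓ - 1*4)) = -83*((3 + 14) + (⅓ - 4)) = -83*(17 - 11/3) = -83*40/3 = -3320/3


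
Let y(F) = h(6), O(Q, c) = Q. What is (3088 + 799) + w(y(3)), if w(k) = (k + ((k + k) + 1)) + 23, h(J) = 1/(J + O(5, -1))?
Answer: 43024/11 ≈ 3911.3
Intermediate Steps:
h(J) = 1/(5 + J) (h(J) = 1/(J + 5) = 1/(5 + J))
y(F) = 1/11 (y(F) = 1/(5 + 6) = 1/11)
w(k) = 24 + 3*k (w(k) = (k + (2*k + 1)) + 23 = (k + (1 + 2*k)) + 23 = (1 + 3*k) + 23 = 24 + 3*k)
(3088 + 799) + w(y(3)) = (3088 + 799) + (24 + 3*(1/11)) = 3887 + (24 + 3/11) = 3887 + 267/11 = 43024/11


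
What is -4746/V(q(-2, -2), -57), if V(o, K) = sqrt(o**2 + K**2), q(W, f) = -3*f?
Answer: -1582*sqrt(365)/365 ≈ -82.806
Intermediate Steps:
V(o, K) = sqrt(K**2 + o**2)
-4746/V(q(-2, -2), -57) = -4746/sqrt((-57)**2 + (-3*(-2))**2) = -4746/sqrt(3249 + 6**2) = -4746/sqrt(3249 + 36) = -4746*sqrt(365)/1095 = -1582*sqrt(365)/365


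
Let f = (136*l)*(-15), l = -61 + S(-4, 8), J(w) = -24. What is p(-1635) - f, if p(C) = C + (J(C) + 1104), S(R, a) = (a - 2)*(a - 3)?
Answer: -63795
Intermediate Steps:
S(R, a) = (-3 + a)*(-2 + a) (S(R, a) = (-2 + a)*(-3 + a) = (-3 + a)*(-2 + a))
p(C) = 1080 + C (p(C) = C + (-24 + 1104) = C + 1080 = 1080 + C)
l = -31 (l = -61 + (6 + 8**2 - 5*8) = -61 + (6 + 64 - 40) = -61 + 30 = -31)
f = 63240 (f = (136*(-31))*(-15) = -4216*(-15) = 63240)
p(-1635) - f = (1080 - 1635) - 1*63240 = -555 - 63240 = -63795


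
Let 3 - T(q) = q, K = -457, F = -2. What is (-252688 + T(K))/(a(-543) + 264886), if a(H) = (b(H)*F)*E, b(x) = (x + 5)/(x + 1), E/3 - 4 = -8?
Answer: -34176894/35895281 ≈ -0.95213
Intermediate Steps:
E = -12 (E = 12 + 3*(-8) = 12 - 24 = -12)
T(q) = 3 - q
b(x) = (5 + x)/(1 + x)
a(H) = 24*(5 + H)/(1 + H) (a(H) = (((5 + H)/(1 + H))*(-2))*(-12) = -2*(5 + H)/(1 + H)*(-12) = 24*(5 + H)/(1 + H))
(-252688 + T(K))/(a(-543) + 264886) = (-252688 + (3 - 1*(-457)))/(24*(5 - 543)/(1 - 543) + 264886) = (-252688 + (3 + 457))/(24*(-538)/(-542) + 264886) = (-252688 + 460)/(24*(-1/542)*(-538) + 264886) = -252228/(6456/271 + 264886) = -252228/71790562/271 = -252228*271/71790562 = -34176894/35895281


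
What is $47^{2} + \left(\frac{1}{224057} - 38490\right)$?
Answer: $- \frac{8129012016}{224057} \approx -36281.0$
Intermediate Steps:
$47^{2} + \left(\frac{1}{224057} - 38490\right) = 2209 + \left(\frac{1}{224057} - 38490\right) = 2209 - \frac{8623953929}{224057} = - \frac{8129012016}{224057}$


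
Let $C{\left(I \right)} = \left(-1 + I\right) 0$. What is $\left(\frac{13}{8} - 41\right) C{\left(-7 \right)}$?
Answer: $0$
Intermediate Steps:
$C{\left(I \right)} = 0$
$\left(\frac{13}{8} - 41\right) C{\left(-7 \right)} = \left(\frac{13}{8} - 41\right) 0 = \left(- \frac{315}{8}\right) 0 = 0$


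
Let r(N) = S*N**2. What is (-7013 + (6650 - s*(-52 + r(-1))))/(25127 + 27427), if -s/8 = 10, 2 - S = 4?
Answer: -1561/17518 ≈ -0.089108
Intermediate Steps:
S = -2 (S = 2 - 1*4 = 2 - 4 = -2)
s = -80 (s = -8*10 = -80)
r(N) = -2*N**2
(-7013 + (6650 - s*(-52 + r(-1))))/(25127 + 27427) = (-7013 + (6650 - (-80)*(-52 - 2*(-1)**2)))/(25127 + 27427) = (-7013 + (6650 - (-80)*(-52 - 2*1)))/52554 = (-7013 + (6650 - (-80)*(-52 - 2)))*(1/52554) = (-7013 + (6650 - (-80)*(-54)))*(1/52554) = (-7013 + (6650 - 1*4320))*(1/52554) = (-7013 + (6650 - 4320))*(1/52554) = (-7013 + 2330)*(1/52554) = -4683*1/52554 = -1561/17518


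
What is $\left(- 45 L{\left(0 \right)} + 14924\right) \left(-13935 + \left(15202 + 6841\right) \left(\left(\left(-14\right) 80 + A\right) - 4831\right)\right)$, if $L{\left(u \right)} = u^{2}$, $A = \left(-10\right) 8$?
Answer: $-1984224419632$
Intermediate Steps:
$A = -80$
$\left(- 45 L{\left(0 \right)} + 14924\right) \left(-13935 + \left(15202 + 6841\right) \left(\left(\left(-14\right) 80 + A\right) - 4831\right)\right) = \left(- 45 \cdot 0^{2} + 14924\right) \left(-13935 + \left(15202 + 6841\right) \left(\left(\left(-14\right) 80 - 80\right) - 4831\right)\right) = \left(\left(-45\right) 0 + 14924\right) \left(-13935 + 22043 \left(\left(-1120 - 80\right) - 4831\right)\right) = \left(0 + 14924\right) \left(-13935 + 22043 \left(-1200 - 4831\right)\right) = 14924 \left(-13935 + 22043 \left(-6031\right)\right) = 14924 \left(-13935 - 132941333\right) = 14924 \left(-132955268\right) = -1984224419632$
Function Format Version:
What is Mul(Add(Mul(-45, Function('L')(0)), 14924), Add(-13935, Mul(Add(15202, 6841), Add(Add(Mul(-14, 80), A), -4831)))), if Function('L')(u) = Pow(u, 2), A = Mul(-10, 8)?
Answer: -1984224419632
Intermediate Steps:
A = -80
Mul(Add(Mul(-45, Function('L')(0)), 14924), Add(-13935, Mul(Add(15202, 6841), Add(Add(Mul(-14, 80), A), -4831)))) = Mul(Add(Mul(-45, Pow(0, 2)), 14924), Add(-13935, Mul(Add(15202, 6841), Add(Add(Mul(-14, 80), -80), -4831)))) = Mul(Add(Mul(-45, 0), 14924), Add(-13935, Mul(22043, Add(Add(-1120, -80), -4831)))) = Mul(Add(0, 14924), Add(-13935, Mul(22043, Add(-1200, -4831)))) = Mul(14924, Add(-13935, Mul(22043, -6031))) = Mul(14924, Add(-13935, -132941333)) = Mul(14924, -132955268) = -1984224419632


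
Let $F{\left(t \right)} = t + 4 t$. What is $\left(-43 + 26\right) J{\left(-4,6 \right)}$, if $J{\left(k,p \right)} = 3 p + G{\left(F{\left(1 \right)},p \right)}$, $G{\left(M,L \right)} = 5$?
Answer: $-391$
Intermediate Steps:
$F{\left(t \right)} = 5 t$
$J{\left(k,p \right)} = 5 + 3 p$ ($J{\left(k,p \right)} = 3 p + 5 = 5 + 3 p$)
$\left(-43 + 26\right) J{\left(-4,6 \right)} = \left(-43 + 26\right) \left(5 + 3 \cdot 6\right) = - 17 \left(5 + 18\right) = \left(-17\right) 23 = -391$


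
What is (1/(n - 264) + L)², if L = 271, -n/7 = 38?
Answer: 20629289641/280900 ≈ 73440.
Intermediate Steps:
n = -266 (n = -7*38 = -266)
(1/(n - 264) + L)² = (1/(-266 - 264) + 271)² = (1/(-530) + 271)² = (-1/530 + 271)² = (143629/530)² = 20629289641/280900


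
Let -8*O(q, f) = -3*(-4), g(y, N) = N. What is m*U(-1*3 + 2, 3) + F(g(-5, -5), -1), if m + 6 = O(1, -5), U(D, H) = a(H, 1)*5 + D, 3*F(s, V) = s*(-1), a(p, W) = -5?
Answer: 590/3 ≈ 196.67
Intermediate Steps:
O(q, f) = -3/2 (O(q, f) = -(-3)*(-4)/8 = -⅛*12 = -3/2)
F(s, V) = -s/3 (F(s, V) = (s*(-1))/3 = (-s)/3 = -s/3)
U(D, H) = -25 + D (U(D, H) = -5*5 + D = -25 + D)
m = -15/2 (m = -6 - 3/2 = -15/2 ≈ -7.5000)
m*U(-1*3 + 2, 3) + F(g(-5, -5), -1) = -15*(-25 + (-1*3 + 2))/2 - ⅓*(-5) = -15*(-25 + (-3 + 2))/2 + 5/3 = -15*(-25 - 1)/2 + 5/3 = -15/2*(-26) + 5/3 = 195 + 5/3 = 590/3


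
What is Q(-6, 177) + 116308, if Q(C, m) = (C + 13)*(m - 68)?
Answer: 117071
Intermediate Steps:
Q(C, m) = (-68 + m)*(13 + C) (Q(C, m) = (13 + C)*(-68 + m) = (-68 + m)*(13 + C))
Q(-6, 177) + 116308 = (-884 - 68*(-6) + 13*177 - 6*177) + 116308 = (-884 + 408 + 2301 - 1062) + 116308 = 763 + 116308 = 117071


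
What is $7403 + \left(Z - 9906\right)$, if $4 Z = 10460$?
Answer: $112$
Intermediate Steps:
$Z = 2615$ ($Z = \frac{1}{4} \cdot 10460 = 2615$)
$7403 + \left(Z - 9906\right) = 7403 + \left(2615 - 9906\right) = 7403 - 7291 = 112$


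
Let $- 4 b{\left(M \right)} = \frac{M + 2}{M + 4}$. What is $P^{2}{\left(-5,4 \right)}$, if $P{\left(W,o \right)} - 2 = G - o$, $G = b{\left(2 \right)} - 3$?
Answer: $\frac{961}{36} \approx 26.694$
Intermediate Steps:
$b{\left(M \right)} = - \frac{2 + M}{4 \left(4 + M\right)}$ ($b{\left(M \right)} = - \frac{\left(M + 2\right) \frac{1}{M + 4}}{4} = - \frac{\left(2 + M\right) \frac{1}{4 + M}}{4} = - \frac{\frac{1}{4 + M} \left(2 + M\right)}{4} = - \frac{2 + M}{4 \left(4 + M\right)}$)
$G = - \frac{19}{6}$ ($G = \frac{-2 - 2}{4 \left(4 + 2\right)} - 3 = \frac{-2 - 2}{4 \cdot 6} - 3 = \frac{1}{4} \cdot \frac{1}{6} \left(-4\right) - 3 = - \frac{1}{6} - 3 = - \frac{19}{6} \approx -3.1667$)
$P{\left(W,o \right)} = - \frac{7}{6} - o$ ($P{\left(W,o \right)} = 2 - \left(\frac{19}{6} + o\right) = - \frac{7}{6} - o$)
$P^{2}{\left(-5,4 \right)} = \left(- \frac{7}{6} - 4\right)^{2} = \left(- \frac{31}{6}\right)^{2} = \frac{961}{36}$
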